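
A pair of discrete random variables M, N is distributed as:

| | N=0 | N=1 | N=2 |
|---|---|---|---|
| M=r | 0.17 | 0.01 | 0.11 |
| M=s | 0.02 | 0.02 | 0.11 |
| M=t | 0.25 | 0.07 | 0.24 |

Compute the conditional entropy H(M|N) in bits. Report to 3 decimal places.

Marginals: p(M) = (0.2900, 0.1500, 0.5600), p(N) = (0.4400, 0.1000, 0.4600).
H(M|N) = Σ p(N) · H(M|N=·).
  N=0: p=0.4400, H(M|N=0) = 1.1962
  N=1: p=0.1000, H(M|N=1) = 1.1568
  N=2: p=0.4600, H(M|N=2) = 1.4769
Weighted sum = 1.321 bits.

1.321 bits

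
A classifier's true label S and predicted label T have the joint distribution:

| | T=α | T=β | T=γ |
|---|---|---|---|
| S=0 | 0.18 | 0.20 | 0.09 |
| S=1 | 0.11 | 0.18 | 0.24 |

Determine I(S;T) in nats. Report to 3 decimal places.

0.043 nats

Marginals: p(S) = (0.4700, 0.5300), p(T) = (0.2900, 0.3800, 0.3300).
I(S;T) = H(S) + H(T) − H(S,T).
H(S) = 0.6913, H(T) = 1.0925, H(S,T) = 1.7412.
I(S;T) = 0.6913 + 1.0925 − 1.7412 = 0.043 nats.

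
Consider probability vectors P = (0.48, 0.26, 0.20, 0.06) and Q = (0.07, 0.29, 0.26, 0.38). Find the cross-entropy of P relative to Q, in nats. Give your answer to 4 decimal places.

H(P,Q) = −Σ p·ln q.
  −0.48·ln(0.07) = 1.27644
  −0.26·ln(0.29) = 0.32185
  −0.20·ln(0.26) = 0.26941
  −0.06·ln(0.38) = 0.05806
H(P,Q) = 1.9258 nats.

1.9258 nats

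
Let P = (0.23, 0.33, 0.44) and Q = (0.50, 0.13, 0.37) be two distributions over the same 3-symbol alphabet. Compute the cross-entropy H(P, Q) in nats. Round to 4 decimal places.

H(P,Q) = −Σ p·ln q.
  −0.23·ln(0.50) = 0.15942
  −0.33·ln(0.13) = 0.67327
  −0.44·ln(0.37) = 0.43747
H(P,Q) = 1.2702 nats.

1.2702 nats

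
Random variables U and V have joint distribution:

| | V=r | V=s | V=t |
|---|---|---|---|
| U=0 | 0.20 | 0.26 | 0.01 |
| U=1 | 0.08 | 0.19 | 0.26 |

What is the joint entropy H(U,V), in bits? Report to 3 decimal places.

2.288 bits

H(U,V) = −Σ p(x,y)·log₂ p(x,y) over all 6 cells.
  cell (0,r): −0.20·log₂0.20 = 0.4644
  cell (0,s): −0.26·log₂0.26 = 0.5053
  cell (0,t): −0.01·log₂0.01 = 0.0664
  cell (1,r): −0.08·log₂0.08 = 0.2915
  cell (1,s): −0.19·log₂0.19 = 0.4552
  cell (1,t): −0.26·log₂0.26 = 0.5053
Sum = 2.288 bits.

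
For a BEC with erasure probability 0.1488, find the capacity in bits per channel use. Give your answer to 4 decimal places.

0.8512 bits

Binary erasure channel: capacity C = 1 − ε.
C = 1 − 0.1488 = 0.8512 bits per channel use.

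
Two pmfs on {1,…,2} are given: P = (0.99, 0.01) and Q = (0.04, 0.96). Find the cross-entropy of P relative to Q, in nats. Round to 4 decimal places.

3.1871 nats

H(P,Q) = −Σ p·ln q.
  −0.99·ln(0.04) = 3.18669
  −0.01·ln(0.96) = 0.00041
H(P,Q) = 3.1871 nats.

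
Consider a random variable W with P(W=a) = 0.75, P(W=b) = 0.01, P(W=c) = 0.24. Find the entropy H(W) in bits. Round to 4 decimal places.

H(W) = −Σ p·log₂ p.
  −(0.75)·log₂(0.75) = 0.31128
  −(0.01)·log₂(0.01) = 0.06644
  −(0.24)·log₂(0.24) = 0.49413
Sum: 0.31128 + 0.06644 + 0.49413 = 0.8719 bits.

0.8719 bits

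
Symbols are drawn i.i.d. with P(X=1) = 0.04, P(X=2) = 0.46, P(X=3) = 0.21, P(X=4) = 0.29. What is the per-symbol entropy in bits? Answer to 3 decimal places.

H(X) = −Σ p·log₂ p.
  −(0.04)·log₂(0.04) = 0.1858
  −(0.46)·log₂(0.46) = 0.5153
  −(0.21)·log₂(0.21) = 0.4728
  −(0.29)·log₂(0.29) = 0.5179
Sum: 0.1858 + 0.5153 + 0.4728 + 0.5179 = 1.692 bits.

1.692 bits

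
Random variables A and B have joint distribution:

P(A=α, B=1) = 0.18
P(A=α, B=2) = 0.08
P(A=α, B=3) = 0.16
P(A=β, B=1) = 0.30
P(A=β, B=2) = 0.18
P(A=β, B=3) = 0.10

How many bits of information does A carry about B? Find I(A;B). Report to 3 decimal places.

Marginals: p(A) = (0.4200, 0.5800), p(B) = (0.4800, 0.2600, 0.2600).
I(A;B) = Σ p(x,y)·log₂[p(x,y)/(p(x)p(y))].
  (α,1): 0.18·log₂(0.8929) = -0.0294
  (α,2): 0.08·log₂(0.7326) = -0.0359
  (α,3): 0.16·log₂(1.4652) = 0.0882
  (β,1): 0.30·log₂(1.0776) = 0.0323
  (β,2): 0.18·log₂(1.1936) = 0.0460
  (β,3): 0.10·log₂(0.6631) = -0.0593
Sum = 0.042 bits.

0.042 bits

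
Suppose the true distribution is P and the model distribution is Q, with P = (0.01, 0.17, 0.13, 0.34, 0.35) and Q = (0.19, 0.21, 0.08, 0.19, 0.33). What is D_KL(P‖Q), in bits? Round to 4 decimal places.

D(P‖Q) = Σ p·log₂(p/q).
  0.01·log₂(0.01/0.19) = -0.04248
  0.17·log₂(0.17/0.21) = -0.05183
  0.13·log₂(0.13/0.08) = 0.09106
  0.34·log₂(0.34/0.19) = 0.28544
  0.35·log₂(0.35/0.33) = 0.02971
D(P‖Q) = 0.3119 bits.

0.3119 bits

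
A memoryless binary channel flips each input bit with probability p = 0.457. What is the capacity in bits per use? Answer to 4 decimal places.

Binary symmetric channel: C = 1 − h₂(ε) where h₂ is the binary entropy function.
h₂(0.457) = −0.457·log₂0.457 − 0.543·log₂0.543 = 0.9947.
C = 1 − 0.9947 = 0.0053 bits per channel use.

0.0053 bits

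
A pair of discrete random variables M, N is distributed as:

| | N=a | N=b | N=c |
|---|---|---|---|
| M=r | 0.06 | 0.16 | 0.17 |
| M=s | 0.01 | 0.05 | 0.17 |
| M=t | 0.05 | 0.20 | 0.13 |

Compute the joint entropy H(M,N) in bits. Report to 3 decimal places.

2.881 bits

H(M,N) = −Σ p(x,y)·log₂ p(x,y) over all 9 cells.
  cell (r,a): −0.06·log₂0.06 = 0.2435
  cell (r,b): −0.16·log₂0.16 = 0.4230
  cell (r,c): −0.17·log₂0.17 = 0.4346
  cell (s,a): −0.01·log₂0.01 = 0.0664
  cell (s,b): −0.05·log₂0.05 = 0.2161
  cell (s,c): −0.17·log₂0.17 = 0.4346
  cell (t,a): −0.05·log₂0.05 = 0.2161
  cell (t,b): −0.20·log₂0.20 = 0.4644
  cell (t,c): −0.13·log₂0.13 = 0.3826
Sum = 2.881 bits.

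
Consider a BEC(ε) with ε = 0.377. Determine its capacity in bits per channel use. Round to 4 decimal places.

Binary erasure channel: capacity C = 1 − ε.
C = 1 − 0.377 = 0.6230 bits per channel use.

0.6230 bits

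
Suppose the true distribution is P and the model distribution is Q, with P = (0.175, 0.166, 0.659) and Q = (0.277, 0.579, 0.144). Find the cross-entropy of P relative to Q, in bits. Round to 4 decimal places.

H(P,Q) = −Σ p·log₂ q.
  −0.175·log₂(0.277) = 0.32411
  −0.166·log₂(0.579) = 0.13087
  −0.659·log₂(0.144) = 1.84247
H(P,Q) = 2.2974 bits.

2.2974 bits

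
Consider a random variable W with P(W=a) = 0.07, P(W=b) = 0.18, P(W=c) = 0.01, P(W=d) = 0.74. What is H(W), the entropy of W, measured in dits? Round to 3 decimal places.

0.332 dits

H(W) = −Σ p·log₁₀ p.
  −(0.07)·log₁₀(0.07) = 0.0808
  −(0.18)·log₁₀(0.18) = 0.1341
  −(0.01)·log₁₀(0.01) = 0.0200
  −(0.74)·log₁₀(0.74) = 0.0968
Sum: 0.0808 + 0.1341 + 0.0200 + 0.0968 = 0.332 dits.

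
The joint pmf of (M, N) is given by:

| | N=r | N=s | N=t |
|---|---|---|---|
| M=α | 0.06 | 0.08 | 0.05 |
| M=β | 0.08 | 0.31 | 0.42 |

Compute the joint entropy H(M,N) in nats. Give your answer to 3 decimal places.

H(M,N) = −Σ p(x,y)·ln p(x,y) over all 6 cells.
  cell (α,r): −0.06·ln0.06 = 0.1688
  cell (α,s): −0.08·ln0.08 = 0.2021
  cell (α,t): −0.05·ln0.05 = 0.1498
  cell (β,r): −0.08·ln0.08 = 0.2021
  cell (β,s): −0.31·ln0.31 = 0.3631
  cell (β,t): −0.42·ln0.42 = 0.3644
Sum = 1.450 nats.

1.450 nats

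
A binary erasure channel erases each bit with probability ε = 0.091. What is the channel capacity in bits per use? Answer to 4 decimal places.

Binary erasure channel: capacity C = 1 − ε.
C = 1 − 0.091 = 0.9090 bits per channel use.

0.9090 bits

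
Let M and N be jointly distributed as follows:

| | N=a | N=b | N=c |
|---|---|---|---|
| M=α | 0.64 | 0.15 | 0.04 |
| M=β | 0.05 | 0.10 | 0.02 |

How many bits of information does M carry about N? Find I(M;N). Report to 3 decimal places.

0.101 bits

Marginals: p(M) = (0.8300, 0.1700), p(N) = (0.6900, 0.2500, 0.0600).
I(M;N) = Σ p(x,y)·log₂[p(x,y)/(p(x)p(y))].
  (α,a): 0.64·log₂(1.1175) = 0.1026
  (α,b): 0.15·log₂(0.7229) = -0.0702
  (α,c): 0.04·log₂(0.8032) = -0.0126
  (β,a): 0.05·log₂(0.4263) = -0.0615
  (β,b): 0.10·log₂(2.3529) = 0.1234
  (β,c): 0.02·log₂(1.9608) = 0.0194
Sum = 0.101 bits.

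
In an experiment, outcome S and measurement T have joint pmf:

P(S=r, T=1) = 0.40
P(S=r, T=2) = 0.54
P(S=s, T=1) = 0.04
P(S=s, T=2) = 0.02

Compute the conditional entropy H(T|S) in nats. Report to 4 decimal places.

Marginals: p(S) = (0.9400, 0.0600), p(T) = (0.4400, 0.5600).
H(T|S) = Σ p(S) · H(T|S=·).
  S=r: p=0.9400, H(T|S=r) = 0.6820
  S=s: p=0.0600, H(T|S=s) = 0.6365
Weighted sum = 0.6793 nats.

0.6793 nats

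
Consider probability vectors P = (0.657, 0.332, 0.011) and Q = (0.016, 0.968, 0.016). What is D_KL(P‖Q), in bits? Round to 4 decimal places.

D(P‖Q) = Σ p·log₂(p/q).
  0.657·log₂(0.657/0.016) = 3.52136
  0.332·log₂(0.332/0.968) = -0.51255
  0.011·log₂(0.011/0.016) = -0.00595
D(P‖Q) = 3.0029 bits.

3.0029 bits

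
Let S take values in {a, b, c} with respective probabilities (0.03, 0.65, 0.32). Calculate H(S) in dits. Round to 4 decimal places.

0.3256 dits

H(S) = −Σ p·log₁₀ p.
  −(0.03)·log₁₀(0.03) = 0.04569
  −(0.65)·log₁₀(0.65) = 0.12161
  −(0.32)·log₁₀(0.32) = 0.15835
Sum: 0.04569 + 0.12161 + 0.15835 = 0.3256 dits.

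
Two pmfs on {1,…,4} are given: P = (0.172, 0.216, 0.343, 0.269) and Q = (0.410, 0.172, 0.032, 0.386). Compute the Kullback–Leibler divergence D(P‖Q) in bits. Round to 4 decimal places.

D(P‖Q) = Σ p·log₂(p/q).
  0.172·log₂(0.172/0.410) = -0.21555
  0.216·log₂(0.216/0.172) = 0.07098
  0.343·log₂(0.343/0.032) = 1.17377
  0.269·log₂(0.269/0.386) = -0.14015
D(P‖Q) = 0.8891 bits.

0.8891 bits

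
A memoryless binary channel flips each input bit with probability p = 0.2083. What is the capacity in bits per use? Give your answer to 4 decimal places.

Binary symmetric channel: C = 1 − h₂(ε) where h₂ is the binary entropy function.
h₂(0.2083) = −0.2083·log₂0.2083 − 0.7917·log₂0.7917 = 0.7382.
C = 1 − 0.7382 = 0.2618 bits per channel use.

0.2618 bits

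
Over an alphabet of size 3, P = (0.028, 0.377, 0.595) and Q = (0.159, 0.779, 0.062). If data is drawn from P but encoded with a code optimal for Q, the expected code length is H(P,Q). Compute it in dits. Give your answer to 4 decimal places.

0.7818 dits

H(P,Q) = −Σ p·log₁₀ q.
  −0.028·log₁₀(0.159) = 0.02236
  −0.377·log₁₀(0.779) = 0.04089
  −0.595·log₁₀(0.062) = 0.71853
H(P,Q) = 0.7818 dits.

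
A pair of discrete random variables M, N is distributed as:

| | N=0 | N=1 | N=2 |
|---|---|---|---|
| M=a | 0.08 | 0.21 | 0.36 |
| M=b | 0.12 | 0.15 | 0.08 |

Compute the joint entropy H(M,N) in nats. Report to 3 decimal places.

H(M,N) = −Σ p(x,y)·ln p(x,y) over all 6 cells.
  cell (a,0): −0.08·ln0.08 = 0.2021
  cell (a,1): −0.21·ln0.21 = 0.3277
  cell (a,2): −0.36·ln0.36 = 0.3678
  cell (b,0): −0.12·ln0.12 = 0.2544
  cell (b,1): −0.15·ln0.15 = 0.2846
  cell (b,2): −0.08·ln0.08 = 0.2021
Sum = 1.639 nats.

1.639 nats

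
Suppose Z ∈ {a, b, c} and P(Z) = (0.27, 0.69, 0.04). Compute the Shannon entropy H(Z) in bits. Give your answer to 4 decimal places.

1.0652 bits

H(Z) = −Σ p·log₂ p.
  −(0.27)·log₂(0.27) = 0.51002
  −(0.69)·log₂(0.69) = 0.36938
  −(0.04)·log₂(0.04) = 0.18575
Sum: 0.51002 + 0.36938 + 0.18575 = 1.0652 bits.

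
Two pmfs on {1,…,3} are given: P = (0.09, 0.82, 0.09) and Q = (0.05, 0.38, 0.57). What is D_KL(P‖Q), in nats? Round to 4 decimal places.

D(P‖Q) = Σ p·ln(p/q).
  0.09·ln(0.09/0.05) = 0.05290
  0.82·ln(0.82/0.38) = 0.63069
  0.09·ln(0.09/0.57) = -0.16612
D(P‖Q) = 0.5175 nats.

0.5175 nats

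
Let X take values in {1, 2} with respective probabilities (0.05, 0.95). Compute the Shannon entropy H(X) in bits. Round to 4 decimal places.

H(X) = −Σ p·log₂ p.
  −(0.05)·log₂(0.05) = 0.21610
  −(0.95)·log₂(0.95) = 0.07030
Sum: 0.21610 + 0.07030 = 0.2864 bits.

0.2864 bits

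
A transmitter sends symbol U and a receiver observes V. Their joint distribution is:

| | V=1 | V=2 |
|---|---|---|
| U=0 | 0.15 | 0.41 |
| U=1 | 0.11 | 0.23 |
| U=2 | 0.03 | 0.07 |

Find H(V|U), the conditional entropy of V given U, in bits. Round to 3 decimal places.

Marginals: p(U) = (0.5600, 0.3400, 0.1000), p(V) = (0.2900, 0.7100).
H(V|U) = Σ p(U) · H(V|U=·).
  U=0: p=0.5600, H(V|U=0) = 0.8384
  U=1: p=0.3400, H(V|U=1) = 0.9082
  U=2: p=0.1000, H(V|U=2) = 0.8813
Weighted sum = 0.866 bits.

0.866 bits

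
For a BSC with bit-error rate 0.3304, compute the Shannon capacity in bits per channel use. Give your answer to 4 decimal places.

0.0847 bits

Binary symmetric channel: C = 1 − h₂(ε) where h₂ is the binary entropy function.
h₂(0.3304) = −0.3304·log₂0.3304 − 0.6696·log₂0.6696 = 0.9153.
C = 1 − 0.9153 = 0.0847 bits per channel use.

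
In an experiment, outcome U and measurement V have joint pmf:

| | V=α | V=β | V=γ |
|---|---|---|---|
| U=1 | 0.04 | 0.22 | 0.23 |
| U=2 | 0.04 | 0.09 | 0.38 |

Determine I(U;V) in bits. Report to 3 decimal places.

0.067 bits

Marginals: p(U) = (0.4900, 0.5100), p(V) = (0.0800, 0.3100, 0.6100).
I(U;V) = H(U) + H(V) − H(U,V).
H(U) = 0.9997, H(V) = 1.2503, H(U,V) = 2.1829.
I(U;V) = 0.9997 + 1.2503 − 2.1829 = 0.067 bits.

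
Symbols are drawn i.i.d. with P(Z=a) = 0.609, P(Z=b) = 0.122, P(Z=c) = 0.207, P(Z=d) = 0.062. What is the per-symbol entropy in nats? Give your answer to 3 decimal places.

1.057 nats

H(Z) = −Σ p·ln p.
  −(0.609)·ln(0.609) = 0.3020
  −(0.122)·ln(0.122) = 0.2567
  −(0.207)·ln(0.207) = 0.3260
  −(0.062)·ln(0.062) = 0.1724
Sum: 0.3020 + 0.2567 + 0.3260 + 0.1724 = 1.057 nats.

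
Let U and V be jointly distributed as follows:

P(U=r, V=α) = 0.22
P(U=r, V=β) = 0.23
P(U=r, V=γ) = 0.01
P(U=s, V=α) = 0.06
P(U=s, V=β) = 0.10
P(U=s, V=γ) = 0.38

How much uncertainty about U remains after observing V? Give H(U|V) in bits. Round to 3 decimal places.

0.569 bits

Marginals: p(U) = (0.4600, 0.5400), p(V) = (0.2800, 0.3300, 0.3900).
H(U|V) = Σ p(V) · H(U|V=·).
  V=α: p=0.2800, H(U|V=α) = 0.7496
  V=β: p=0.3300, H(U|V=β) = 0.8850
  V=γ: p=0.3900, H(U|V=γ) = 0.1720
Weighted sum = 0.569 bits.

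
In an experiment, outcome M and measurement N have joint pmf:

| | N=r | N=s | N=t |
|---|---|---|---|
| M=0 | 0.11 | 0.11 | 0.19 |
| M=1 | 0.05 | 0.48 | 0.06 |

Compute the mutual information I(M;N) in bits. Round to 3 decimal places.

Marginals: p(M) = (0.4100, 0.5900), p(N) = (0.1600, 0.5900, 0.2500).
I(M;N) = H(M) + H(N) − H(M,N).
H(M) = 0.9765, H(N) = 1.3721, H(M,N) = 2.1237.
I(M;N) = 0.9765 + 1.3721 − 2.1237 = 0.225 bits.

0.225 bits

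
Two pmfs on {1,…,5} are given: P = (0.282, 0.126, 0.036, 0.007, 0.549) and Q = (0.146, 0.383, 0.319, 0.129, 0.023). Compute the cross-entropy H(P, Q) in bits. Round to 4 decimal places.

H(P,Q) = −Σ p·log₂ q.
  −0.282·log₂(0.146) = 0.78282
  −0.126·log₂(0.383) = 0.17446
  −0.036·log₂(0.319) = 0.05934
  −0.007·log₂(0.129) = 0.02068
  −0.549·log₂(0.023) = 2.98778
H(P,Q) = 4.0251 bits.

4.0251 bits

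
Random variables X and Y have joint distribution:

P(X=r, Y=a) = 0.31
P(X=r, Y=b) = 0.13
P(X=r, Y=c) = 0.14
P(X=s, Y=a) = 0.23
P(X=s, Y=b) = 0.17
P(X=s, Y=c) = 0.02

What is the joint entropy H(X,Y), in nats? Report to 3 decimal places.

1.621 nats

H(X,Y) = −Σ p(x,y)·ln p(x,y) over all 6 cells.
  cell (r,a): −0.31·ln0.31 = 0.3631
  cell (r,b): −0.13·ln0.13 = 0.2652
  cell (r,c): −0.14·ln0.14 = 0.2753
  cell (s,a): −0.23·ln0.23 = 0.3380
  cell (s,b): −0.17·ln0.17 = 0.3012
  cell (s,c): −0.02·ln0.02 = 0.0782
Sum = 1.621 nats.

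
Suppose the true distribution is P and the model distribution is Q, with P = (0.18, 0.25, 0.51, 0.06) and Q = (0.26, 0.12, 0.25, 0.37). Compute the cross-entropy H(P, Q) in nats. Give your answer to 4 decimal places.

H(P,Q) = −Σ p·ln q.
  −0.18·ln(0.26) = 0.24247
  −0.25·ln(0.12) = 0.53007
  −0.51·ln(0.25) = 0.70701
  −0.06·ln(0.37) = 0.05966
H(P,Q) = 1.5392 nats.

1.5392 nats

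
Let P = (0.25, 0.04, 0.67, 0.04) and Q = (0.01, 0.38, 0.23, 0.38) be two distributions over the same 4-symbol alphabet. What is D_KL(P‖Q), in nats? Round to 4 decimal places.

D(P‖Q) = Σ p·ln(p/q).
  0.25·ln(0.25/0.01) = 0.80472
  0.04·ln(0.04/0.38) = -0.09005
  0.67·ln(0.67/0.23) = 0.71636
  0.04·ln(0.04/0.38) = -0.09005
D(P‖Q) = 1.3410 nats.

1.3410 nats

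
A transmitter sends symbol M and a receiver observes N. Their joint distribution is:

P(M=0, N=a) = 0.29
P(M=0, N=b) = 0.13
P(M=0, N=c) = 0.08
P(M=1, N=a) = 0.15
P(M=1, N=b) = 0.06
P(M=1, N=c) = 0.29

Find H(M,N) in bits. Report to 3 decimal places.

H(M,N) = −Σ p(x,y)·log₂ p(x,y) over all 6 cells.
  cell (0,a): −0.29·log₂0.29 = 0.5179
  cell (0,b): −0.13·log₂0.13 = 0.3826
  cell (0,c): −0.08·log₂0.08 = 0.2915
  cell (1,a): −0.15·log₂0.15 = 0.4105
  cell (1,b): −0.06·log₂0.06 = 0.2435
  cell (1,c): −0.29·log₂0.29 = 0.5179
Sum = 2.364 bits.

2.364 bits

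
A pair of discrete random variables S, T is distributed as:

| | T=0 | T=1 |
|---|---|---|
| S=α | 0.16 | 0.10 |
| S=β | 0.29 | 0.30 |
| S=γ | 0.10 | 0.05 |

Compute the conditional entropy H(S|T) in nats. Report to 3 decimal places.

0.936 nats

Chain rule: H(S|T) = H(S,T) − H(T).
Marginals: p(S) = (0.2600, 0.5900, 0.1500), p(T) = (0.5500, 0.4500).
H(S,T) = 1.6237 nats; H(T) = 0.6881 nats.
H(S|T) = 1.6237 − 0.6881 = 0.936 nats.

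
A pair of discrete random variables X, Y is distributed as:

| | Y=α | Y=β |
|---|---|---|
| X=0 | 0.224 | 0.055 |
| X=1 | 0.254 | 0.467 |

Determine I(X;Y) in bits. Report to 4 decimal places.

0.1239 bits

Marginals: p(X) = (0.2790, 0.7210), p(Y) = (0.4780, 0.5220).
I(X;Y) = H(X) + H(Y) − H(X,Y).
H(X) = 0.8541, H(Y) = 0.9986, H(X,Y) = 1.7288.
I(X;Y) = 0.8541 + 0.9986 − 1.7288 = 0.1239 bits.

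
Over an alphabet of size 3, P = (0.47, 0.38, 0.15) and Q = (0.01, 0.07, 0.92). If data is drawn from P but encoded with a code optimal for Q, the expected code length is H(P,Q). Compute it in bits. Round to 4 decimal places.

H(P,Q) = −Σ p·log₂ q.
  −0.47·log₂(0.01) = 3.12261
  −0.38·log₂(0.07) = 1.45787
  −0.15·log₂(0.92) = 0.01804
H(P,Q) = 4.5985 bits.

4.5985 bits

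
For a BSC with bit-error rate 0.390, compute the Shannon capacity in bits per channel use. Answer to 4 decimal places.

0.0352 bits

Binary symmetric channel: C = 1 − h₂(ε) where h₂ is the binary entropy function.
h₂(0.390) = −0.390·log₂0.390 − 0.610·log₂0.610 = 0.9648.
C = 1 − 0.9648 = 0.0352 bits per channel use.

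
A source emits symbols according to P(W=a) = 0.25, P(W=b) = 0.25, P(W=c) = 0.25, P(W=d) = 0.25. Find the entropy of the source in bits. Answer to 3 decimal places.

H(W) = −Σ p·log₂ p.
  −(0.25)·log₂(0.25) = 0.5000
  −(0.25)·log₂(0.25) = 0.5000
  −(0.25)·log₂(0.25) = 0.5000
  −(0.25)·log₂(0.25) = 0.5000
Sum: 0.5000 + 0.5000 + 0.5000 + 0.5000 = 2.000 bits.

2.000 bits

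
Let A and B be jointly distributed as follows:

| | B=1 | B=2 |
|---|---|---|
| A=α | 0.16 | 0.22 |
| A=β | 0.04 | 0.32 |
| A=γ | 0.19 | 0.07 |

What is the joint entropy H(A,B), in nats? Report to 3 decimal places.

1.621 nats

H(A,B) = −Σ p(x,y)·ln p(x,y) over all 6 cells.
  cell (α,1): −0.16·ln0.16 = 0.2932
  cell (α,2): −0.22·ln0.22 = 0.3331
  cell (β,1): −0.04·ln0.04 = 0.1288
  cell (β,2): −0.32·ln0.32 = 0.3646
  cell (γ,1): −0.19·ln0.19 = 0.3155
  cell (γ,2): −0.07·ln0.07 = 0.1861
Sum = 1.621 nats.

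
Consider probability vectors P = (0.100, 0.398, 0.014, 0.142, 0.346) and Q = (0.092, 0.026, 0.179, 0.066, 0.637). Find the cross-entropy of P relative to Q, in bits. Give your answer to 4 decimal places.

3.2565 bits

H(P,Q) = −Σ p·log₂ q.
  −0.100·log₂(0.092) = 0.34422
  −0.398·log₂(0.026) = 2.09561
  −0.014·log₂(0.179) = 0.03475
  −0.142·log₂(0.066) = 0.55684
  −0.346·log₂(0.637) = 0.22512
H(P,Q) = 3.2565 bits.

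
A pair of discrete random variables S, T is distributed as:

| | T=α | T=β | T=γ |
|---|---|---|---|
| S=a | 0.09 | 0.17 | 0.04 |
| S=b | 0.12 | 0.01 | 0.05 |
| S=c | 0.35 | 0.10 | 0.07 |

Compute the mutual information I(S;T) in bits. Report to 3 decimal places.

Marginals: p(S) = (0.3000, 0.1800, 0.5200), p(T) = (0.5600, 0.2800, 0.1600).
I(S;T) = H(S) + H(T) − H(S,T).
H(S) = 1.4570, H(T) = 1.4057, H(S,T) = 2.7134.
I(S;T) = 1.4570 + 1.4057 − 2.7134 = 0.149 bits.

0.149 bits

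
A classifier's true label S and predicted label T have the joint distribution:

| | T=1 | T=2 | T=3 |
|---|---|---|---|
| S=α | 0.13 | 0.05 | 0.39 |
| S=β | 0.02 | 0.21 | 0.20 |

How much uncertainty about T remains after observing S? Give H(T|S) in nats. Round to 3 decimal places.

Chain rule: H(T|S) = H(S,T) − H(S).
Marginals: p(S) = (0.5700, 0.4300), p(T) = (0.1500, 0.2600, 0.5900).
H(S,T) = 1.5101 nats; H(S) = 0.6833 nats.
H(T|S) = 1.5101 − 0.6833 = 0.827 nats.

0.827 nats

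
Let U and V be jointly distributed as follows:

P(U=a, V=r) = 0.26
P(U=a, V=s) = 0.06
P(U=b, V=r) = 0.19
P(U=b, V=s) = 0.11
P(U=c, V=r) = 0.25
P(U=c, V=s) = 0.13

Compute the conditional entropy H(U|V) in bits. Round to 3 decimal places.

Chain rule: H(U|V) = H(U,V) − H(V).
Marginals: p(U) = (0.3200, 0.3000, 0.3800), p(V) = (0.7000, 0.3000).
H(U,V) = 2.4370 bits; H(V) = 0.8813 bits.
H(U|V) = 2.4370 − 0.8813 = 1.556 bits.

1.556 bits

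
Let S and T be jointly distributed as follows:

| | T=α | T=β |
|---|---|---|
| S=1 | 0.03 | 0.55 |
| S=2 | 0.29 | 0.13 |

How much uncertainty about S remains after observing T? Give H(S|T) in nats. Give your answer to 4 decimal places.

Marginals: p(S) = (0.5800, 0.4200), p(T) = (0.3200, 0.6800).
H(S|T) = Σ p(T) · H(S|T=·).
  T=α: p=0.3200, H(S|T=α) = 0.3111
  T=β: p=0.6800, H(S|T=β) = 0.4879
Weighted sum = 0.4313 nats.

0.4313 nats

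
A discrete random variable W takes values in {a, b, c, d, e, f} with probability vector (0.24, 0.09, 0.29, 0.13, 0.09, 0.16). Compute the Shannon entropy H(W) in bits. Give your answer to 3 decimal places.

H(W) = −Σ p·log₂ p.
  −(0.24)·log₂(0.24) = 0.4941
  −(0.09)·log₂(0.09) = 0.3127
  −(0.29)·log₂(0.29) = 0.5179
  −(0.13)·log₂(0.13) = 0.3826
  −(0.09)·log₂(0.09) = 0.3127
  −(0.16)·log₂(0.16) = 0.4230
Sum: 0.4941 + 0.3127 + 0.5179 + 0.3826 + 0.3127 + 0.4230 = 2.443 bits.

2.443 bits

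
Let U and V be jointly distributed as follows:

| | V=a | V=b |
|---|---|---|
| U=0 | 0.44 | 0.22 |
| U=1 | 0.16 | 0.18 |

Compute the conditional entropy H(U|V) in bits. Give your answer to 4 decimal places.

0.8991 bits

Marginals: p(U) = (0.6600, 0.3400), p(V) = (0.6000, 0.4000).
H(U|V) = Σ p(V) · H(U|V=·).
  V=a: p=0.6000, H(U|V=a) = 0.8366
  V=b: p=0.4000, H(U|V=b) = 0.9928
Weighted sum = 0.8991 bits.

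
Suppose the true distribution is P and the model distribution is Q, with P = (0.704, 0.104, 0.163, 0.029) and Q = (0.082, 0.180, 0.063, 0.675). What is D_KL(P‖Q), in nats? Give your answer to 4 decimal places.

D(P‖Q) = Σ p·ln(p/q).
  0.704·ln(0.704/0.082) = 1.51364
  0.104·ln(0.104/0.180) = -0.05705
  0.163·ln(0.163/0.063) = 0.15495
  0.029·ln(0.029/0.675) = -0.09128
D(P‖Q) = 1.5203 nats.

1.5203 nats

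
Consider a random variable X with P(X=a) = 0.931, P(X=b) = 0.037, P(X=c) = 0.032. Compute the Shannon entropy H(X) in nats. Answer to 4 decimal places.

H(X) = −Σ p·ln p.
  −(0.931)·ln(0.931) = 0.06656
  −(0.037)·ln(0.037) = 0.12198
  −(0.032)·ln(0.032) = 0.11014
Sum: 0.06656 + 0.12198 + 0.11014 = 0.2987 nats.

0.2987 nats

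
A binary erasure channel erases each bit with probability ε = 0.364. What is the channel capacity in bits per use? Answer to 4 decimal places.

0.6360 bits

Binary erasure channel: capacity C = 1 − ε.
C = 1 − 0.364 = 0.6360 bits per channel use.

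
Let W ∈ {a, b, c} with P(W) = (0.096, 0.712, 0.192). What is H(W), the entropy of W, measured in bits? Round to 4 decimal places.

1.1306 bits

H(W) = −Σ p·log₂ p.
  −(0.096)·log₂(0.096) = 0.32456
  −(0.712)·log₂(0.712) = 0.34892
  −(0.192)·log₂(0.192) = 0.45712
Sum: 0.32456 + 0.34892 + 0.45712 = 1.1306 bits.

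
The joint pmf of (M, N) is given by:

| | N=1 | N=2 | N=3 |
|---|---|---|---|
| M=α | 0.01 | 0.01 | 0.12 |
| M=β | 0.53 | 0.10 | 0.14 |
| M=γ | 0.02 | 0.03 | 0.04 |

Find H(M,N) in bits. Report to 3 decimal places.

H(M,N) = −Σ p(x,y)·log₂ p(x,y) over all 9 cells.
  cell (α,1): −0.01·log₂0.01 = 0.0664
  cell (α,2): −0.01·log₂0.01 = 0.0664
  cell (α,3): −0.12·log₂0.12 = 0.3671
  cell (β,1): −0.53·log₂0.53 = 0.4854
  cell (β,2): −0.10·log₂0.10 = 0.3322
  cell (β,3): −0.14·log₂0.14 = 0.3971
  cell (γ,1): −0.02·log₂0.02 = 0.1129
  cell (γ,2): −0.03·log₂0.03 = 0.1518
  cell (γ,3): −0.04·log₂0.04 = 0.1858
Sum = 2.165 bits.

2.165 bits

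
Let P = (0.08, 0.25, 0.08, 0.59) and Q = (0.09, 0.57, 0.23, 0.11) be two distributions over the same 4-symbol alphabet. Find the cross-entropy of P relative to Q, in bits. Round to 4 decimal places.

H(P,Q) = −Σ p·log₂ q.
  −0.08·log₂(0.09) = 0.27791
  −0.25·log₂(0.57) = 0.20274
  −0.08·log₂(0.23) = 0.16962
  −0.59·log₂(0.11) = 1.87881
H(P,Q) = 2.5291 bits.

2.5291 bits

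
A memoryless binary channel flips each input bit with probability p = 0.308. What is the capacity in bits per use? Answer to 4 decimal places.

0.1091 bits

Binary symmetric channel: C = 1 − h₂(ε) where h₂ is the binary entropy function.
h₂(0.308) = −0.308·log₂0.308 − 0.692·log₂0.692 = 0.8909.
C = 1 − 0.8909 = 0.1091 bits per channel use.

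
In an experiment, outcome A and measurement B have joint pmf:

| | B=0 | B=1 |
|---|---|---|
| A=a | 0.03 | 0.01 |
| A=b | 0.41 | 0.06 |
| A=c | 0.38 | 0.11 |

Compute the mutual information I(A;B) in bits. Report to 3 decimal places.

Marginals: p(A) = (0.0400, 0.4700, 0.4900), p(B) = (0.8200, 0.1800).
I(A;B) = H(A) + H(B) − H(A,B).
H(A) = 1.2020, H(B) = 0.6801, H(A,B) = 1.8699.
I(A;B) = 1.2020 + 0.6801 − 1.8699 = 0.012 bits.

0.012 bits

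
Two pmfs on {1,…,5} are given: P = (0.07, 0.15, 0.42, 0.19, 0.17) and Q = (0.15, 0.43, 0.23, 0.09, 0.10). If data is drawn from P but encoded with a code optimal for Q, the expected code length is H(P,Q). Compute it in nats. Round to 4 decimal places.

H(P,Q) = −Σ p·ln q.
  −0.07·ln(0.15) = 0.13280
  −0.15·ln(0.43) = 0.12660
  −0.42·ln(0.23) = 0.61726
  −0.19·ln(0.09) = 0.45751
  −0.17·ln(0.10) = 0.39144
H(P,Q) = 1.7256 nats.

1.7256 nats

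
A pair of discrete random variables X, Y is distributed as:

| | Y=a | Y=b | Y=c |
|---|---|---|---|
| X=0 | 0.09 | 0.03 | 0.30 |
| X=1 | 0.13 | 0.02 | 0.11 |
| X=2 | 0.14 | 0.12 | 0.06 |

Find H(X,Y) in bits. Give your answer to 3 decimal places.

H(X,Y) = −Σ p(x,y)·log₂ p(x,y) over all 9 cells.
  cell (0,a): −0.09·log₂0.09 = 0.3127
  cell (0,b): −0.03·log₂0.03 = 0.1518
  cell (0,c): −0.30·log₂0.30 = 0.5211
  cell (1,a): −0.13·log₂0.13 = 0.3826
  cell (1,b): −0.02·log₂0.02 = 0.1129
  cell (1,c): −0.11·log₂0.11 = 0.3503
  cell (2,a): −0.14·log₂0.14 = 0.3971
  cell (2,b): −0.12·log₂0.12 = 0.3671
  cell (2,c): −0.06·log₂0.06 = 0.2435
Sum = 2.839 bits.

2.839 bits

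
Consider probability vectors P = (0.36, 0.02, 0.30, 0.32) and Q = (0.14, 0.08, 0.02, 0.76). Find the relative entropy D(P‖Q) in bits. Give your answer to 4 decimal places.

1.2233 bits

D(P‖Q) = Σ p·log₂(p/q).
  0.36·log₂(0.36/0.14) = 0.49053
  0.02·log₂(0.02/0.08) = -0.04000
  0.30·log₂(0.30/0.02) = 1.17207
  0.32·log₂(0.32/0.76) = -0.39934
D(P‖Q) = 1.2233 bits.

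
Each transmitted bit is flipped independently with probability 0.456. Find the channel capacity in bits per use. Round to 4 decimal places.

Binary symmetric channel: C = 1 − h₂(ε) where h₂ is the binary entropy function.
h₂(0.456) = −0.456·log₂0.456 − 0.544·log₂0.544 = 0.9944.
C = 1 − 0.9944 = 0.0056 bits per channel use.

0.0056 bits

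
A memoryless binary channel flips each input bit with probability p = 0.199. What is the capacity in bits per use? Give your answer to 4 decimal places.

0.2801 bits

Binary symmetric channel: C = 1 − h₂(ε) where h₂ is the binary entropy function.
h₂(0.199) = −0.199·log₂0.199 − 0.801·log₂0.801 = 0.7199.
C = 1 − 0.7199 = 0.2801 bits per channel use.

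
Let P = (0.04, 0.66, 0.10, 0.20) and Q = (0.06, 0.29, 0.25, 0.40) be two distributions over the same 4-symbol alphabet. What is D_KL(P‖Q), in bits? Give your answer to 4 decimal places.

0.4274 bits

D(P‖Q) = Σ p·log₂(p/q).
  0.04·log₂(0.04/0.06) = -0.02340
  0.66·log₂(0.66/0.29) = 0.78303
  0.10·log₂(0.10/0.25) = -0.13219
  0.20·log₂(0.20/0.40) = -0.20000
D(P‖Q) = 0.4274 bits.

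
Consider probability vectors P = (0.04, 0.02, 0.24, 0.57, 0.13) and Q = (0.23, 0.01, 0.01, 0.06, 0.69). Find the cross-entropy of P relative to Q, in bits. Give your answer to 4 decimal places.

H(P,Q) = −Σ p·log₂ q.
  −0.04·log₂(0.23) = 0.08481
  −0.02·log₂(0.01) = 0.13288
  −0.24·log₂(0.01) = 1.59453
  −0.57·log₂(0.06) = 2.31357
  −0.13·log₂(0.69) = 0.06959
H(P,Q) = 4.1954 bits.

4.1954 bits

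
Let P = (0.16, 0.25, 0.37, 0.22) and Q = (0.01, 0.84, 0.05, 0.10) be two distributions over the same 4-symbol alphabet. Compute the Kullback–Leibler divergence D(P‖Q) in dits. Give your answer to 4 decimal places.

0.4580 dits

D(P‖Q) = Σ p·log₁₀(p/q).
  0.16·log₁₀(0.16/0.01) = 0.19266
  0.25·log₁₀(0.25/0.84) = -0.13158
  0.37·log₁₀(0.37/0.05) = 0.32162
  0.22·log₁₀(0.22/0.10) = 0.07533
D(P‖Q) = 0.4580 dits.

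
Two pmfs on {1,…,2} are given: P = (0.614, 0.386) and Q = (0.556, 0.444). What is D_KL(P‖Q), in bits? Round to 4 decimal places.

D(P‖Q) = Σ p·log₂(p/q).
  0.614·log₂(0.614/0.556) = 0.08790
  0.386·log₂(0.386/0.444) = -0.07796
D(P‖Q) = 0.0099 bits.

0.0099 bits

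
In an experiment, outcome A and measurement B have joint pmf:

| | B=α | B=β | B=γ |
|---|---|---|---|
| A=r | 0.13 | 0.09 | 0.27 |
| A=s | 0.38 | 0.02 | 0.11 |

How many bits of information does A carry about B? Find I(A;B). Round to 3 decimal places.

0.177 bits

Marginals: p(A) = (0.4900, 0.5100), p(B) = (0.5100, 0.1100, 0.3800).
I(A;B) = Σ p(x,y)·log₂[p(x,y)/(p(x)p(y))].
  (r,α): 0.13·log₂(0.5202) = -0.1226
  (r,β): 0.09·log₂(1.6698) = 0.0666
  (r,γ): 0.27·log₂(1.4501) = 0.1447
  (s,α): 0.38·log₂(1.4610) = 0.2078
  (s,β): 0.02·log₂(0.3565) = -0.0298
  (s,γ): 0.11·log₂(0.5676) = -0.0899
Sum = 0.177 bits.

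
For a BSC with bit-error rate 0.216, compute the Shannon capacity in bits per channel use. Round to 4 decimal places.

0.2472 bits

Binary symmetric channel: C = 1 − h₂(ε) where h₂ is the binary entropy function.
h₂(0.216) = −0.216·log₂0.216 − 0.784·log₂0.784 = 0.7528.
C = 1 − 0.7528 = 0.2472 bits per channel use.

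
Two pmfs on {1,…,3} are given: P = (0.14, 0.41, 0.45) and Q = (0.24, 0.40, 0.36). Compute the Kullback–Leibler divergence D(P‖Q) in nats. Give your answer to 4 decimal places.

D(P‖Q) = Σ p·ln(p/q).
  0.14·ln(0.14/0.24) = -0.07546
  0.41·ln(0.41/0.40) = 0.01012
  0.45·ln(0.45/0.36) = 0.10041
D(P‖Q) = 0.0351 nats.

0.0351 nats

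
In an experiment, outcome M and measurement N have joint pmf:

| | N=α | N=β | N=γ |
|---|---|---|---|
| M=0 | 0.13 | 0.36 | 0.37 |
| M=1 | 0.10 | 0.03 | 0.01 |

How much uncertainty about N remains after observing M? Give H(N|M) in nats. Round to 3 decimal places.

0.977 nats

Marginals: p(M) = (0.8600, 0.1400), p(N) = (0.2300, 0.3900, 0.3800).
H(N|M) = Σ p(M) · H(N|M=·).
  M=0: p=0.8600, H(N|M=0) = 1.0130
  M=1: p=0.1400, H(N|M=1) = 0.7589
Weighted sum = 0.977 nats.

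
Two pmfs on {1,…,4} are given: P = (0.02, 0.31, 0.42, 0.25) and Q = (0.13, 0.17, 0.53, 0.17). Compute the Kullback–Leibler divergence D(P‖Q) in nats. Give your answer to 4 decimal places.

0.1475 nats

D(P‖Q) = Σ p·ln(p/q).
  0.02·ln(0.02/0.13) = -0.03744
  0.31·ln(0.31/0.17) = 0.18624
  0.42·ln(0.42/0.53) = -0.09770
  0.25·ln(0.25/0.17) = 0.09642
D(P‖Q) = 0.1475 nats.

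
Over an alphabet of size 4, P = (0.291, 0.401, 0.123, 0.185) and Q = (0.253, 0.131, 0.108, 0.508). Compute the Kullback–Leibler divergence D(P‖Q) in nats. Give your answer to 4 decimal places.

0.3185 nats

D(P‖Q) = Σ p·ln(p/q).
  0.291·ln(0.291/0.253) = 0.04072
  0.401·ln(0.401/0.131) = 0.44862
  0.123·ln(0.123/0.108) = 0.01600
  0.185·ln(0.185/0.508) = -0.18687
D(P‖Q) = 0.3185 nats.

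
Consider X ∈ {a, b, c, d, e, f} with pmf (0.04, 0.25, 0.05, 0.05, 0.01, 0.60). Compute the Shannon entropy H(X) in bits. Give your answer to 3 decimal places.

1.627 bits

H(X) = −Σ p·log₂ p.
  −(0.04)·log₂(0.04) = 0.1858
  −(0.25)·log₂(0.25) = 0.5000
  −(0.05)·log₂(0.05) = 0.2161
  −(0.05)·log₂(0.05) = 0.2161
  −(0.01)·log₂(0.01) = 0.0664
  −(0.60)·log₂(0.60) = 0.4422
Sum: 0.1858 + 0.5000 + 0.2161 + 0.2161 + 0.0664 + 0.4422 = 1.627 bits.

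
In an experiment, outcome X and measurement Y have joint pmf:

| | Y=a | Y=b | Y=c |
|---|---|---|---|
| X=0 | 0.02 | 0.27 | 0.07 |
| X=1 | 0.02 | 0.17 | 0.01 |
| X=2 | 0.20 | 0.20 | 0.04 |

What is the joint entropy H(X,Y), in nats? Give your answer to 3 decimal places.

1.816 nats

H(X,Y) = −Σ p(x,y)·ln p(x,y) over all 9 cells.
  cell (0,a): −0.02·ln0.02 = 0.0782
  cell (0,b): −0.27·ln0.27 = 0.3535
  cell (0,c): −0.07·ln0.07 = 0.1861
  cell (1,a): −0.02·ln0.02 = 0.0782
  cell (1,b): −0.17·ln0.17 = 0.3012
  cell (1,c): −0.01·ln0.01 = 0.0461
  cell (2,a): −0.20·ln0.20 = 0.3219
  cell (2,b): −0.20·ln0.20 = 0.3219
  cell (2,c): −0.04·ln0.04 = 0.1288
Sum = 1.816 nats.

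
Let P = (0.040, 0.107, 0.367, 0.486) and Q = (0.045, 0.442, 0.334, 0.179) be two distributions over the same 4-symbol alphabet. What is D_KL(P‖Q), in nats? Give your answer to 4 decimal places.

0.3635 nats

D(P‖Q) = Σ p·ln(p/q).
  0.040·ln(0.040/0.045) = -0.00471
  0.107·ln(0.107/0.442) = -0.15178
  0.367·ln(0.367/0.334) = 0.03458
  0.486·ln(0.486/0.179) = 0.48543
D(P‖Q) = 0.3635 nats.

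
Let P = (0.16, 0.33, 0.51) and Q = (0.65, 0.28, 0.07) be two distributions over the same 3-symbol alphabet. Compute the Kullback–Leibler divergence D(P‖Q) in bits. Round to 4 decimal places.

D(P‖Q) = Σ p·log₂(p/q).
  0.16·log₂(0.16/0.65) = -0.32358
  0.33·log₂(0.33/0.28) = 0.07822
  0.51·log₂(0.51/0.07) = 1.46119
D(P‖Q) = 1.2158 bits.

1.2158 bits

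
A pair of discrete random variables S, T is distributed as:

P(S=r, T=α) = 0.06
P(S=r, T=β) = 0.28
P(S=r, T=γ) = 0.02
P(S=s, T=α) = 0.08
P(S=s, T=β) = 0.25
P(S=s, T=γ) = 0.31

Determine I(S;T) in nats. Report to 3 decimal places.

Marginals: p(S) = (0.3600, 0.6400), p(T) = (0.1400, 0.5300, 0.3300).
I(S;T) = H(S) + H(T) − H(S,T).
H(S) = 0.6534, H(T) = 0.9776, H(S,T) = 1.5152.
I(S;T) = 0.6534 + 0.9776 − 1.5152 = 0.116 nats.

0.116 nats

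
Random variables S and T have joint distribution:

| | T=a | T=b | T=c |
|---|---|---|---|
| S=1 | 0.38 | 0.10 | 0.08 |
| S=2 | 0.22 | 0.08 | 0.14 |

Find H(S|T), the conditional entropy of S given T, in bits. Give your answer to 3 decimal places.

Chain rule: H(S|T) = H(S,T) − H(T).
Marginals: p(S) = (0.5600, 0.4400), p(T) = (0.6000, 0.1800, 0.2200).
H(S,T) = 2.3233 bits; H(T) = 1.3681 bits.
H(S|T) = 2.3233 − 1.3681 = 0.955 bits.

0.955 bits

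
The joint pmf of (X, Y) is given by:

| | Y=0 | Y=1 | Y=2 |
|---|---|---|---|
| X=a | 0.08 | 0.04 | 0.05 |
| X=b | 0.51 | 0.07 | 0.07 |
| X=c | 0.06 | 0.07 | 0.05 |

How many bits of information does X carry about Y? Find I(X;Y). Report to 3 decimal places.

0.114 bits

Marginals: p(X) = (0.1700, 0.6500, 0.1800), p(Y) = (0.6500, 0.1800, 0.1700).
I(X;Y) = H(X) + H(Y) − H(X,Y).
H(X) = 1.2839, H(Y) = 1.2839, H(X,Y) = 2.4541.
I(X;Y) = 1.2839 + 1.2839 − 2.4541 = 0.114 bits.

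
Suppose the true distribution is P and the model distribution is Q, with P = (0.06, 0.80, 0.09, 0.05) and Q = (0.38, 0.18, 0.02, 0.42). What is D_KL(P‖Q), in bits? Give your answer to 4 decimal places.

D(P‖Q) = Σ p·log₂(p/q).
  0.06·log₂(0.06/0.38) = -0.15978
  0.80·log₂(0.80/0.18) = 1.72160
  0.09·log₂(0.09/0.02) = 0.19529
  0.05·log₂(0.05/0.42) = -0.15352
D(P‖Q) = 1.6036 bits.

1.6036 bits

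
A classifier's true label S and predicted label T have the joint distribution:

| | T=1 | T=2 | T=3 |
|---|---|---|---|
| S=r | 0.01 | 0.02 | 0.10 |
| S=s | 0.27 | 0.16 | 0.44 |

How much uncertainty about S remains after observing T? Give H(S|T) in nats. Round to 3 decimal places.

0.365 nats

Marginals: p(S) = (0.1300, 0.8700), p(T) = (0.2800, 0.1800, 0.5400).
H(S|T) = Σ p(T) · H(S|T=·).
  T=1: p=0.2800, H(S|T=1) = 0.1541
  T=2: p=0.1800, H(S|T=2) = 0.3488
  T=3: p=0.5400, H(S|T=3) = 0.4792
Weighted sum = 0.365 nats.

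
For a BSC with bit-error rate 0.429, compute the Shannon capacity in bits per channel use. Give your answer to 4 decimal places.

0.0146 bits

Binary symmetric channel: C = 1 − h₂(ε) where h₂ is the binary entropy function.
h₂(0.429) = −0.429·log₂0.429 − 0.571·log₂0.571 = 0.9854.
C = 1 − 0.9854 = 0.0146 bits per channel use.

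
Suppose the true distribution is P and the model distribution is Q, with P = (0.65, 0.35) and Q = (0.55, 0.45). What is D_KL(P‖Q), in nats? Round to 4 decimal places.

0.0206 nats

D(P‖Q) = Σ p·ln(p/q).
  0.65·ln(0.65/0.55) = 0.10859
  0.35·ln(0.35/0.45) = -0.08796
D(P‖Q) = 0.0206 nats.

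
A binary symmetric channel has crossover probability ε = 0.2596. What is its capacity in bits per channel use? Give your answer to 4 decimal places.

0.1739 bits

Binary symmetric channel: C = 1 − h₂(ε) where h₂ is the binary entropy function.
h₂(0.2596) = −0.2596·log₂0.2596 − 0.7404·log₂0.7404 = 0.8261.
C = 1 − 0.8261 = 0.1739 bits per channel use.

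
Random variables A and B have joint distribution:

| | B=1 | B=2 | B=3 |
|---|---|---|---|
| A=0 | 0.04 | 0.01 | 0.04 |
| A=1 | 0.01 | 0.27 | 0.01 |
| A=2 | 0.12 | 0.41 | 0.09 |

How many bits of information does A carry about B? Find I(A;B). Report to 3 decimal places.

Marginals: p(A) = (0.0900, 0.2900, 0.6200), p(B) = (0.1700, 0.6900, 0.1400).
I(A;B) = Σ p(x,y)·log₂[p(x,y)/(p(x)p(y))].
  (0,1): 0.04·log₂(2.6144) = 0.0555
  (0,2): 0.01·log₂(0.1610) = -0.0263
  (0,3): 0.04·log₂(3.1746) = 0.0667
  (1,1): 0.01·log₂(0.2028) = -0.0230
  (1,2): 0.27·log₂(1.3493) = 0.1167
  (1,3): 0.01·log₂(0.2463) = -0.0202
  (2,1): 0.12·log₂(1.1385) = 0.0225
  (2,2): 0.41·log₂(0.9584) = -0.0251
  (2,3): 0.09·log₂(1.0369) = 0.0047
Sum = 0.171 bits.

0.171 bits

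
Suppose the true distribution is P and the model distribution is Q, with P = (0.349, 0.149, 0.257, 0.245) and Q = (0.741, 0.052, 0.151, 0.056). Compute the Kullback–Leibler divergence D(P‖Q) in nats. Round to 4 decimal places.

0.3923 nats

D(P‖Q) = Σ p·ln(p/q).
  0.349·ln(0.349/0.741) = -0.26277
  0.149·ln(0.149/0.052) = 0.15685
  0.257·ln(0.257/0.151) = 0.13667
  0.245·ln(0.245/0.056) = 0.36160
D(P‖Q) = 0.3923 nats.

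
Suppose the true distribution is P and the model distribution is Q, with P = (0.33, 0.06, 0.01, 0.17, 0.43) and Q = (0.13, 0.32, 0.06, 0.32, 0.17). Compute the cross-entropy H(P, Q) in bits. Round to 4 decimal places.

H(P,Q) = −Σ p·log₂ q.
  −0.33·log₂(0.13) = 0.97133
  −0.06·log₂(0.32) = 0.09863
  −0.01·log₂(0.06) = 0.04059
  −0.17·log₂(0.32) = 0.27946
  −0.43·log₂(0.17) = 1.09925
H(P,Q) = 2.4893 bits.

2.4893 bits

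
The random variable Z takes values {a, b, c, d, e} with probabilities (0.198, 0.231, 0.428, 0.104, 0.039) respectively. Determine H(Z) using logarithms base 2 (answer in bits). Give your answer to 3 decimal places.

1.997 bits

H(Z) = −Σ p·log₂ p.
  −(0.198)·log₂(0.198) = 0.4626
  −(0.231)·log₂(0.231) = 0.4883
  −(0.428)·log₂(0.428) = 0.5240
  −(0.104)·log₂(0.104) = 0.3396
  −(0.039)·log₂(0.039) = 0.1825
Sum: 0.4626 + 0.4883 + 0.5240 + 0.3396 + 0.1825 = 1.997 bits.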